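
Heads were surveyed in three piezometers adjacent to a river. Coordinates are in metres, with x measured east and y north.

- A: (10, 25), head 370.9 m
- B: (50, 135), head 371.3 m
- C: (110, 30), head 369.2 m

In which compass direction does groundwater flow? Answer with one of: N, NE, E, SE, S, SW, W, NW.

Differences from A: to B (Δx, Δy, Δh) = (40, 110, +0.4); to C = (100, 5, -1.7).
Solve a·Δx + b·Δy = Δh: det = 40·5 − 100·110 = -10800.
∂h/∂x = [(+0.4)·5 − (-1.7)·110] / -10800 = -0.01750
∂h/∂y = [40·(-1.7) − 100·(+0.4)] / -10800 = +0.01000
Flow = −∇h = (+0.01750 east, -0.01000 north), which points southeast.

SE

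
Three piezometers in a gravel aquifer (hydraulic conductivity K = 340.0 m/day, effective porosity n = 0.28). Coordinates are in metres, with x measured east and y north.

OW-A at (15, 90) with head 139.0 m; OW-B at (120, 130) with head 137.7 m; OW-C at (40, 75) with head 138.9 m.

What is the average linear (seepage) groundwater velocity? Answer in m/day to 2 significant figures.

15 m/day

Differences from OW-A: to OW-B (Δx, Δy, Δh) = (105, 40, -1.3); to OW-C = (25, -15, -0.1).
Solve a·Δx + b·Δy = Δh: det = 105·(-15) − 25·40 = -2575.
∂h/∂x = [(-1.3)·(-15) − (-0.1)·40] / -2575 = -0.009126
∂h/∂y = [105·(-0.1) − 25·(-1.3)] / -2575 = -0.008544
|∇h| = √(-0.009126² + -0.008544²) = 0.0125
Seepage velocity v = K·i/n = 340.0 × 0.0125 / 0.28 = 15.18 m/day.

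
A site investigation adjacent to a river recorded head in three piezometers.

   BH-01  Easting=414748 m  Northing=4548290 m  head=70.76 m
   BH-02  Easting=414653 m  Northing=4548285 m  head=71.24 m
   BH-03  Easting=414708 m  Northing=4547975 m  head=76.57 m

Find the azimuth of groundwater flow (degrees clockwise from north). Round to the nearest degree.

Three-point gradient (reference BH-01): Δ to BH-02 = (-95, -5, +0.48), Δ to BH-03 = (-40, -315, +5.81).
∂h/∂x = -0.004109, ∂h/∂y = -0.01792 (det = 29725).
Flow direction (−∇h) has components (+0.004109 E, +0.01792 N).
Azimuth = atan2(E, N) = atan2(+0.004109, +0.01792) = 12.9° ≈ 013°.

013°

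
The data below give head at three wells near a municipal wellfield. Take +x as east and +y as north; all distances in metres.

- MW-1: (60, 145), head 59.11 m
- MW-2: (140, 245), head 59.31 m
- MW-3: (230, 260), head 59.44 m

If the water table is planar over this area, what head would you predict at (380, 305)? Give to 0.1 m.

59.7 m

Three-point gradient (reference MW-1): Δ to MW-2 = (80, 100, +0.20), Δ to MW-3 = (170, 115, +0.33).
∂h/∂x = +0.001282, ∂h/∂y = +0.0009744 (det = -7800).
h(380, 305) = 59.11 + (+0.001282)·(320) + (+0.0009744)·(160) = 59.11 +0.410 +0.156 = 59.676 m.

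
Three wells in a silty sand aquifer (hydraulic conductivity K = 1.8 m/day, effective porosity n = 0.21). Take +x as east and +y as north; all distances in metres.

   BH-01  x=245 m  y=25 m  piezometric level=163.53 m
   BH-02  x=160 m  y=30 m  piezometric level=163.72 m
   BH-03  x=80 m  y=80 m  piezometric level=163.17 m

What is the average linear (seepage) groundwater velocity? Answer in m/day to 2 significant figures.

Differences from BH-01: to BH-02 (Δx, Δy, Δh) = (-85, 5, +0.19); to BH-03 = (-165, 55, -0.36).
Solve a·Δx + b·Δy = Δh: det = (-85)·55 − (-165)·5 = -3850.
∂h/∂x = [(+0.19)·55 − (-0.36)·5] / -3850 = -0.003182
∂h/∂y = [(-85)·(-0.36) − (-165)·(+0.19)] / -3850 = -0.01609
|∇h| = √(-0.003182² + -0.01609²) = 0.0164
Seepage velocity v = K·i/n = 1.8 × 0.0164 / 0.21 = 0.1406 m/day.

0.14 m/day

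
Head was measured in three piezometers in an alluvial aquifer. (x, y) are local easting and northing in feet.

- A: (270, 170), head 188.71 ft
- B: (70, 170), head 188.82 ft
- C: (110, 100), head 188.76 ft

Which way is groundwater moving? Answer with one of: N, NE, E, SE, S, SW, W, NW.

Differences from A: to B (Δx, Δy, Δh) = (-200, 0, +0.11); to C = (-160, -70, +0.05).
Determinant of the coordinate differences = (-200)·(-70) − (-160)·0 = 14000.
∂h/∂x = [(+0.11)·(-70) − (+0.05)·0] / 14000 = -0.0005500
∂h/∂y = [(-200)·(+0.05) − (-160)·(+0.11)] / 14000 = +0.0005429
Flow = −∇h = (+0.0005500 east, -0.0005429 north), which points southeast.

SE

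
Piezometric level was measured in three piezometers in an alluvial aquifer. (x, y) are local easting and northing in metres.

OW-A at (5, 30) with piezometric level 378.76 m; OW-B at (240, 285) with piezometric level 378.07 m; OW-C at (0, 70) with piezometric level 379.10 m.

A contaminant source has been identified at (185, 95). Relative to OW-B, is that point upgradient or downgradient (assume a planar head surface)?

With h = a·x + b·y + c and OW-A as origin, the differences give:
  235·a + 255·b = -0.69
  (-5)·a + 40·b = +0.34
Eliminate b (×40 and ×255, subtract): 10675·a = -114.300 → a = ∂h/∂x = -0.01071
Back-substitute: b = ∂h/∂y = +0.007162.
Head at (185, 95) = 378.76 + (-0.01071)·(180) + (+0.007162)·(65) = 377.30 m.
That is lower than the 378.07 m at OW-B, so the point is downgradient.

downgradient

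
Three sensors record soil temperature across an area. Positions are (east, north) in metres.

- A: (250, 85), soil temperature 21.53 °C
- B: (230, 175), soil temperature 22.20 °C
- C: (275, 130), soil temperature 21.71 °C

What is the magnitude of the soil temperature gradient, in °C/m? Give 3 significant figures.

With T = a·x + b·y + c and A as origin, the differences give:
  (-20)·a + 90·b = +0.67
  25·a + 45·b = +0.18
Eliminate b (×45 and ×90, subtract): -3150·a = 13.950 → a = ∂T/∂x = -0.004429
Back-substitute: b = ∂T/∂y = +0.006460.
|∇f| = √(-0.004429² + 0.006460²) = 0.007832 °C/m

0.00783 °C/m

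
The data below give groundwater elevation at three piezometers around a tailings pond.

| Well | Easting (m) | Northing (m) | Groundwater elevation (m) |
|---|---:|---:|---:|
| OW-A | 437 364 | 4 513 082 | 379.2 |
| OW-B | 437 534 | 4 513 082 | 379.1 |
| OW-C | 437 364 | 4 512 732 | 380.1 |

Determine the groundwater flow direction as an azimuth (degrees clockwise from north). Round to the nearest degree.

∂h/∂x = (379.1 − 379.2) / (437534 − 437364) = -0.0005882
∂h/∂y = (380.1 − 379.2) / (4512732 − 4513082) = -0.002571
Flow direction (−∇h) has components (+0.0005882 E, +0.002571 N).
Azimuth = atan2(E, N) = atan2(+0.0005882, +0.002571) = 12.9° ≈ 013°.

013°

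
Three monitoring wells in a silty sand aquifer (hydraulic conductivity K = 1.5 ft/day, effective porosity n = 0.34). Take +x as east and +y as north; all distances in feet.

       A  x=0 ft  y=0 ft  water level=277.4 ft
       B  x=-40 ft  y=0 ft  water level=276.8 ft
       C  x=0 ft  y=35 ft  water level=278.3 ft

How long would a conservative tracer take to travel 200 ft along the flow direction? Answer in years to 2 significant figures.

4.2 years

∂h/∂x = (276.8 − 277.4) / (-40 − 0) = +0.01500
∂h/∂y = (278.3 − 277.4) / (35 − 0) = +0.02571
|∇h| = √(0.01500² + 0.02571²) = 0.02977
Seepage velocity v = K·i/n = 1.5 × 0.02977 / 0.34 = 0.1313 ft/day.
t = 200 / 0.1313 = 1523 days = 4.17 years.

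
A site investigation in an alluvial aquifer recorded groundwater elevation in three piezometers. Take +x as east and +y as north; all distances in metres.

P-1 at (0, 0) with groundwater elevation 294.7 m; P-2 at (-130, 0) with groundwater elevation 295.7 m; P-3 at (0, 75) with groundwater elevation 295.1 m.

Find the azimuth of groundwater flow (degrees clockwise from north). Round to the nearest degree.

125°

∂h/∂x = (295.7 − 294.7) / (-130 − 0) = -0.007692
∂h/∂y = (295.1 − 294.7) / (75 − 0) = +0.005333
Flow direction (−∇h) has components (+0.007692 E, -0.005333 N).
Azimuth = atan2(E, N) = atan2(+0.007692, -0.005333) = 124.7° ≈ 125°.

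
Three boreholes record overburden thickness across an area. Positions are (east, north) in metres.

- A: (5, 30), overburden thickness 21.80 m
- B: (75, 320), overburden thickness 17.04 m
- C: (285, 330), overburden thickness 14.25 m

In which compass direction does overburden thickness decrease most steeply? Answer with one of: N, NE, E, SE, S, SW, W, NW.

NE

Three-point gradient (reference A): Δ to B = (70, 290, -4.76), Δ to C = (280, 300, -7.55).
∂d/∂x = -0.01265, ∂d/∂y = -0.01336 (det = -60200).
Steepest decrease is along −∇f = (+0.01265 E, +0.01336 N) → northeast.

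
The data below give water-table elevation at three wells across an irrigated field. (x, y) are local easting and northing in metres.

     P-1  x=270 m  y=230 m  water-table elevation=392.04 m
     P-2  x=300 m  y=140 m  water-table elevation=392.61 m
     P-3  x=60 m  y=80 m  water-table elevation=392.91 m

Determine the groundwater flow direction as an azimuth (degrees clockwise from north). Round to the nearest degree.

Taking P-1 as reference: P-2−P-1 = (30, -90, +0.57); P-3−P-1 = (-210, -150, +0.87).
Determinant of the coordinate differences = 30·(-150) − (-210)·(-90) = -23400.
∂h/∂x = [(+0.57)·(-150) − (+0.87)·(-90)] / -23400 = +0.0003077
∂h/∂y = [30·(+0.87) − (-210)·(+0.57)] / -23400 = -0.006231
Flow direction (−∇h) has components (-0.0003077 E, +0.006231 N).
Azimuth = atan2(E, N) = atan2(-0.0003077, +0.006231) = 357.2° ≈ 357°.

357°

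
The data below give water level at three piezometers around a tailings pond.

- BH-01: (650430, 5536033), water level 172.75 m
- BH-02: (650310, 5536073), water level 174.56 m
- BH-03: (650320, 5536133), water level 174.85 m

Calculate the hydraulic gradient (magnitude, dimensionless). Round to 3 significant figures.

Differences from BH-01: to BH-02 (Δx, Δy, Δh) = (-120, 40, +1.81); to BH-03 = (-110, 100, +2.10).
Determinant of the coordinate differences = (-120)·100 − (-110)·40 = -7600.
∂h/∂x = [(+1.81)·100 − (+2.10)·40] / -7600 = -0.01276
∂h/∂y = [(-120)·(+2.10) − (-110)·(+1.81)] / -7600 = +0.006961
|∇h| = √(-0.01276² + 0.006961²) = 0.01454

0.0145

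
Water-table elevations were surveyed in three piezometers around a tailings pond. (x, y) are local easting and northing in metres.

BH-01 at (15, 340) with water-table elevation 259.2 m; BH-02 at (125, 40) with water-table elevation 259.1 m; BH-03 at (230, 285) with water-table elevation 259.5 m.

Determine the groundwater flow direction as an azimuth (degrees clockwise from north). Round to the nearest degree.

With h = a·x + b·y + c and BH-01 as origin, the differences give:
  110·a + (-300)·b = -0.1
  215·a + (-55)·b = +0.3
Eliminate b (×(-55) and ×(-300), subtract): 58450·a = 95.50 → a = ∂h/∂x = +0.001634
Back-substitute: b = ∂h/∂y = +0.0009324.
Flow direction (−∇h) has components (-0.001634 E, -0.0009324 N).
Azimuth = atan2(E, N) = atan2(-0.001634, -0.0009324) = 240.3° ≈ 240°.

240°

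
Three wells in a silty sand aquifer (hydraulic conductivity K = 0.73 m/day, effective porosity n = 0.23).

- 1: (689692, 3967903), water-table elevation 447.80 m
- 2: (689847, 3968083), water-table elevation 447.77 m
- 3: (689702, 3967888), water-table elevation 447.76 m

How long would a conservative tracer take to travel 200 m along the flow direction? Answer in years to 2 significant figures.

With h = a·x + b·y + c and 1 as origin, the differences give:
  155·a + 180·b = -0.03
  10·a + (-15)·b = -0.04
Eliminate b (×(-15) and ×180, subtract): -4125·a = 7.650 → a = ∂h/∂x = -0.001855
Back-substitute: b = ∂h/∂y = +0.001430.
|∇h| = √(-0.001855² + 0.001430²) = 0.002342
Seepage velocity v = K·i/n = 0.73 × 0.002342 / 0.23 = 0.007433 m/day.
t = 200 / 0.007433 = 2.691e+04 days = 73.7 years.

74 years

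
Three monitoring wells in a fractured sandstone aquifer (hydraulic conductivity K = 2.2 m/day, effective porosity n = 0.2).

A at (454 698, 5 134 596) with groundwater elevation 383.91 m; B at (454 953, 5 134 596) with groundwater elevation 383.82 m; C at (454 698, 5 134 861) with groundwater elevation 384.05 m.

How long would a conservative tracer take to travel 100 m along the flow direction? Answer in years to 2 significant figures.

39 years

∂h/∂x = (383.82 − 383.91) / (454953 − 454698) = -0.0003529
∂h/∂y = (384.05 − 383.91) / (5134861 − 5134596) = +0.0005283
|∇h| = √(-0.0003529² + 0.0005283²) = 0.0006353
Seepage velocity v = K·i/n = 2.2 × 0.0006353 / 0.2 = 0.006988 m/day.
t = 100 / 0.006988 = 1.431e+04 days = 39.2 years.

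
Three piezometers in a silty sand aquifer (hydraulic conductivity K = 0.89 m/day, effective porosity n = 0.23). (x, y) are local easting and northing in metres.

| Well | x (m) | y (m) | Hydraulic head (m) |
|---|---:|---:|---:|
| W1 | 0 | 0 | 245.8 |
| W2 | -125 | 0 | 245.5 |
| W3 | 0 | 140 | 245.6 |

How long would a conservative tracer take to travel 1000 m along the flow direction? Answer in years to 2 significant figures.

250 years

∂h/∂x = (245.5 − 245.8) / (-125 − 0) = +0.002400
∂h/∂y = (245.6 − 245.8) / (140 − 0) = -0.001429
|∇h| = √(0.002400² + -0.001429²) = 0.002793
Seepage velocity v = K·i/n = 0.89 × 0.002793 / 0.23 = 0.01081 m/day.
t = 1000 / 0.01081 = 9.251e+04 days = 253 years.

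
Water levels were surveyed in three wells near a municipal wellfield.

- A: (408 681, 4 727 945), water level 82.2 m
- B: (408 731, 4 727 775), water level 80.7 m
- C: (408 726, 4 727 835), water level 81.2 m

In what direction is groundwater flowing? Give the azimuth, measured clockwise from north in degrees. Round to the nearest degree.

Three-point gradient (reference A): Δ to B = (50, -170, -1.5), Δ to C = (45, -110, -1.0).
∂h/∂x = -0.002326, ∂h/∂y = +0.008140 (det = 2150).
Flow direction (−∇h) has components (+0.002326 E, -0.008140 N).
Azimuth = atan2(E, N) = atan2(+0.002326, -0.008140) = 164.1° ≈ 164°.

164°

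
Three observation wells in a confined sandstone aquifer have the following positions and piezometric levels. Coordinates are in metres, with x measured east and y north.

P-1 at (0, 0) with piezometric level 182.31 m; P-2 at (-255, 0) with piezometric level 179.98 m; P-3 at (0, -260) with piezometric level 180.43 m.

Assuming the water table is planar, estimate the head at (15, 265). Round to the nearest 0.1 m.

∂h/∂x = (179.98 − 182.31) / (-255 − 0) = +0.009137
∂h/∂y = (180.43 − 182.31) / (-260 − 0) = +0.007231
h(15, 265) = 182.31 + (+0.009137)·(15) + (+0.007231)·(265) = 182.31 +0.137 +1.916 = 184.363 m.

184.4 m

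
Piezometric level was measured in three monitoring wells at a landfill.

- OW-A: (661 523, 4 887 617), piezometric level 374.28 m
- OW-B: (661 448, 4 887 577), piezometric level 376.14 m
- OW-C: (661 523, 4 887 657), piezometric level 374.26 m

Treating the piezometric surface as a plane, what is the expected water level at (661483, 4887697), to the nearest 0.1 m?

Differences from OW-A: to OW-B (Δx, Δy, Δh) = (-75, -40, +1.86); to OW-C = (0, 40, -0.02).
Solve a·Δx + b·Δy = Δh: det = (-75)·40 − 0·(-40) = -3000.
∂h/∂x = [(+1.86)·40 − (-0.02)·(-40)] / -3000 = -0.02453
∂h/∂y = [(-75)·(-0.02) − 0·(+1.86)] / -3000 = -0.0005000
h(661483, 4887697) = 374.28 + (-0.02453)·(-40) + (-0.0005000)·(80) = 374.28 +0.981 -0.040 = 375.221 m.

375.2 m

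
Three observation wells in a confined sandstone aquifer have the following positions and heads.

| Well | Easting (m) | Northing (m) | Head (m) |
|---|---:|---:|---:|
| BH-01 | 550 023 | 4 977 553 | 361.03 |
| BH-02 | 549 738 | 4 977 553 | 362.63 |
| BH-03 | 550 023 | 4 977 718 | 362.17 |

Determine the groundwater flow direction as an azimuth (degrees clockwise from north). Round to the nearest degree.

∂h/∂x = (362.63 − 361.03) / (549738 − 550023) = -0.005614
∂h/∂y = (362.17 − 361.03) / (4977718 − 4977553) = +0.006909
Flow direction (−∇h) has components (+0.005614 E, -0.006909 N).
Azimuth = atan2(E, N) = atan2(+0.005614, -0.006909) = 140.9° ≈ 141°.

141°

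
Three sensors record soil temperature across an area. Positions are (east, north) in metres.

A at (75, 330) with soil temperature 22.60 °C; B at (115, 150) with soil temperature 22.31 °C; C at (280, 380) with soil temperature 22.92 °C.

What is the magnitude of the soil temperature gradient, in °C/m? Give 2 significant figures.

0.0022 °C/m

With T = a·x + b·y + c and A as origin, the differences give:
  40·a + (-180)·b = -0.29
  205·a + 50·b = +0.32
Eliminate b (×50 and ×(-180), subtract): 38900·a = 43.100 → a = ∂T/∂x = +0.001108
Back-substitute: b = ∂T/∂y = +0.001857.
|∇f| = √(0.001108² + 0.001857²) = 0.002162 °C/m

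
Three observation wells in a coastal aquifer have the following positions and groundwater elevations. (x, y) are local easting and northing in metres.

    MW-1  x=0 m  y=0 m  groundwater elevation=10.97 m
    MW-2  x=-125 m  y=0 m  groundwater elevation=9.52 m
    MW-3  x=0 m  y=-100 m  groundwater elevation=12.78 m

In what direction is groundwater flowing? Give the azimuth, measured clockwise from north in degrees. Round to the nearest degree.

∂h/∂x = (9.52 − 10.97) / (-125 − 0) = +0.01160
∂h/∂y = (12.78 − 10.97) / (-100 − 0) = -0.01810
Flow direction (−∇h) has components (-0.01160 E, +0.01810 N).
Azimuth = atan2(E, N) = atan2(-0.01160, +0.01810) = 327.3° ≈ 327°.

327°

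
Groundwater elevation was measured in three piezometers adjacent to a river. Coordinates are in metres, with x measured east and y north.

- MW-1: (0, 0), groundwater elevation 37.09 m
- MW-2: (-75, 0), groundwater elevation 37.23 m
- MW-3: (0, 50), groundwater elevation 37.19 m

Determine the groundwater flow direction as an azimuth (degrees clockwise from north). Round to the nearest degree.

137°

∂h/∂x = (37.23 − 37.09) / (-75 − 0) = -0.001867
∂h/∂y = (37.19 − 37.09) / (50 − 0) = +0.002000
Flow direction (−∇h) has components (+0.001867 E, -0.002000 N).
Azimuth = atan2(E, N) = atan2(+0.001867, -0.002000) = 137.0° ≈ 137°.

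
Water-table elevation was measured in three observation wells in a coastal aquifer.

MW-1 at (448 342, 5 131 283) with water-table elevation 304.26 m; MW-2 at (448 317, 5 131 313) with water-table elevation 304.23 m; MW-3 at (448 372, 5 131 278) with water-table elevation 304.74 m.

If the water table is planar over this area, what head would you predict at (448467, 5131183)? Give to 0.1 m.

305.1 m

Three-point gradient (reference MW-1): Δ to MW-2 = (-25, 30, -0.03), Δ to MW-3 = (30, -5, +0.48).
∂h/∂x = +0.01839, ∂h/∂y = +0.01432 (det = -775).
h(448467, 5131183) = 304.26 + (+0.01839)·(125) + (+0.01432)·(-100) = 304.26 +2.298 -1.432 = 305.126 m.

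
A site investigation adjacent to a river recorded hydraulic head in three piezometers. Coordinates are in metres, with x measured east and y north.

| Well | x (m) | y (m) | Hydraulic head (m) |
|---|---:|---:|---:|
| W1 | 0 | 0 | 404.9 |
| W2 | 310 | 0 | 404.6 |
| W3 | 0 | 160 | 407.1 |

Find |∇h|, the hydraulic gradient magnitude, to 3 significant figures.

∂h/∂x = (404.6 − 404.9) / (310 − 0) = -0.0009677
∂h/∂y = (407.1 − 404.9) / (160 − 0) = +0.01375
|∇h| = √(-0.0009677² + 0.01375²) = 0.01378

0.0138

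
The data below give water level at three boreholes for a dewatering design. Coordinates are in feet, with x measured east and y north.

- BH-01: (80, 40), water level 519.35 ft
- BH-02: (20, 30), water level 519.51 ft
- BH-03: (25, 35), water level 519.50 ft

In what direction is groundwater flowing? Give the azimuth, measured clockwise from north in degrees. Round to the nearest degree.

106°

Three-point gradient (reference BH-01): Δ to BH-02 = (-60, -10, +0.16), Δ to BH-03 = (-55, -5, +0.15).
∂h/∂x = -0.002800, ∂h/∂y = +0.0008000 (det = -250).
Flow direction (−∇h) has components (+0.002800 E, -0.0008000 N).
Azimuth = atan2(E, N) = atan2(+0.002800, -0.0008000) = 105.9° ≈ 106°.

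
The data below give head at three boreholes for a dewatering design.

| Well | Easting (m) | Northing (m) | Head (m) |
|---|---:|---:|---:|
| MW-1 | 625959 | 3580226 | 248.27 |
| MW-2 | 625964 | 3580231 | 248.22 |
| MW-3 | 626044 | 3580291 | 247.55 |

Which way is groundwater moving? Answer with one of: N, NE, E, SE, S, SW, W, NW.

Differences from MW-1: to MW-2 (Δx, Δy, Δh) = (5, 5, -0.05); to MW-3 = (85, 65, -0.72).
Solve a·Δx + b·Δy = Δh: det = 5·65 − 85·5 = -100.
∂h/∂x = [(-0.05)·65 − (-0.72)·5] / -100 = -0.003500
∂h/∂y = [5·(-0.72) − 85·(-0.05)] / -100 = -0.006500
Flow = −∇h = (+0.003500 east, +0.006500 north), which points northeast.

NE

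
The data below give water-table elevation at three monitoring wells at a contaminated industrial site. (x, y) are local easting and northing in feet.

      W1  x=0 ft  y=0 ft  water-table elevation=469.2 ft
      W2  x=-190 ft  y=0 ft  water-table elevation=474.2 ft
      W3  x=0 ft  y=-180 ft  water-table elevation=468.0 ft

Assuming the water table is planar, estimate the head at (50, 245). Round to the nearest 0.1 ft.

469.5 ft

∂h/∂x = (474.2 − 469.2) / (-190 − 0) = -0.02632
∂h/∂y = (468.0 − 469.2) / (-180 − 0) = +0.006667
h(50, 245) = 469.2 + (-0.02632)·(50) + (+0.006667)·(245) = 469.2 -1.316 +1.633 = 469.518 ft.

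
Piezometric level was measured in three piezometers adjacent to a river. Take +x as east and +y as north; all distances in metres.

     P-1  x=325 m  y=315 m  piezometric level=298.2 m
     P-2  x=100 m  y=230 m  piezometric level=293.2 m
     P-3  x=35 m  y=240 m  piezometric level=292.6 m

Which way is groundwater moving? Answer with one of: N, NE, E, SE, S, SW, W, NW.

Three-point gradient (reference P-1): Δ to P-2 = (-225, -85, -5.0), Δ to P-3 = (-290, -75, -5.6).
∂h/∂x = +0.01299, ∂h/∂y = +0.02444 (det = -7775).
Flow = −∇h = (-0.01299 east, -0.02444 north), which points southwest.

SW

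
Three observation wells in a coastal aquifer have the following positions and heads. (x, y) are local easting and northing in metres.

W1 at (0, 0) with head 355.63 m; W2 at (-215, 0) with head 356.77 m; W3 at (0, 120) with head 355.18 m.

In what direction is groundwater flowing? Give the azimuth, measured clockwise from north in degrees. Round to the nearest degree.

∂h/∂x = (356.77 − 355.63) / (-215 − 0) = -0.005302
∂h/∂y = (355.18 − 355.63) / (120 − 0) = -0.003750
Flow direction (−∇h) has components (+0.005302 E, +0.003750 N).
Azimuth = atan2(E, N) = atan2(+0.005302, +0.003750) = 54.7° ≈ 055°.

055°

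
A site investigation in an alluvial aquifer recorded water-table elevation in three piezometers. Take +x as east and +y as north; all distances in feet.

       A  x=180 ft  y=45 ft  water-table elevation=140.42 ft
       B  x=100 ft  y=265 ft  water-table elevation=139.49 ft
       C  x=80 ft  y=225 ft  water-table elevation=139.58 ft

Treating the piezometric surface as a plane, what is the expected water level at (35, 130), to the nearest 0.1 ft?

With h = a·x + b·y + c and A as origin, the differences give:
  (-80)·a + 220·b = -0.93
  (-100)·a + 180·b = -0.84
Eliminate b (×180 and ×220, subtract): 7600·a = 17.400 → a = ∂h/∂x = +0.002289
Back-substitute: b = ∂h/∂y = -0.003395.
h(35, 130) = 140.42 + (+0.002289)·(-145) + (-0.003395)·(85) = 140.42 -0.332 -0.289 = 139.799 ft.

139.8 ft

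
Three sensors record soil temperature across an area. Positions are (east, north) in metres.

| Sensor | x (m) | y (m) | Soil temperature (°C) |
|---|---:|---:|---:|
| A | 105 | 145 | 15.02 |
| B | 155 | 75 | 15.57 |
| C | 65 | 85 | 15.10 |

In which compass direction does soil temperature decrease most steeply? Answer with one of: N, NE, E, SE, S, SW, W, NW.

NW

Three-point gradient (reference A): Δ to B = (50, -70, +0.55), Δ to C = (-40, -60, +0.08).
∂T/∂x = +0.004724, ∂T/∂y = -0.004483 (det = -5800).
Steepest decrease is along −∇f = (-0.004724 E, +0.004483 N) → northwest.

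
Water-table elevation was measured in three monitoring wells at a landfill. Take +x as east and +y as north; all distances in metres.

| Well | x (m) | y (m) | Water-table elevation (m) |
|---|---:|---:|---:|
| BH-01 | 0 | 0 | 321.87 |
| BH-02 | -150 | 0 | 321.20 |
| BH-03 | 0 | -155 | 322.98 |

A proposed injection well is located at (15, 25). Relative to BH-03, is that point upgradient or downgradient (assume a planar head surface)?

∂h/∂x = (321.20 − 321.87) / (-150 − 0) = +0.004467
∂h/∂y = (322.98 − 321.87) / (-155 − 0) = -0.007161
Head at (15, 25) = 321.87 + (+0.004467)·(15) + (-0.007161)·(25) = 321.76 m.
That is lower than the 322.98 m at BH-03, so the point is downgradient.

downgradient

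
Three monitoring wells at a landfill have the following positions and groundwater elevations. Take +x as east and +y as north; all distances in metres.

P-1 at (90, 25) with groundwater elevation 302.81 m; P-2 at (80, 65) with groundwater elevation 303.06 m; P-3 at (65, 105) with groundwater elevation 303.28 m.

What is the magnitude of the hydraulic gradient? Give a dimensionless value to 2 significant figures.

0.0098

Taking P-1 as reference: P-2−P-1 = (-10, 40, +0.25); P-3−P-1 = (-25, 80, +0.47).
Determinant of the coordinate differences = (-10)·80 − (-25)·40 = 200.
∂h/∂x = [(+0.25)·80 − (+0.47)·40] / 200 = +0.006000
∂h/∂y = [(-10)·(+0.47) − (-25)·(+0.25)] / 200 = +0.007750
|∇h| = √(0.006000² + 0.007750²) = 0.009801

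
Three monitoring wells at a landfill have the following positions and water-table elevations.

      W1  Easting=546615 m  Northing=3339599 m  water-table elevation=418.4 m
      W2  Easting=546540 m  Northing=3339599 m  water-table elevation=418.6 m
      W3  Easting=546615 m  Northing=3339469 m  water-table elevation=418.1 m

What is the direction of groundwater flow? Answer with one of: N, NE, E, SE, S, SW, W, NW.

∂h/∂x = (418.6 − 418.4) / (546540 − 546615) = -0.002667
∂h/∂y = (418.1 − 418.4) / (3339469 − 3339599) = +0.002308
Flow = −∇h = (+0.002667 east, -0.002308 north), which points southeast.

SE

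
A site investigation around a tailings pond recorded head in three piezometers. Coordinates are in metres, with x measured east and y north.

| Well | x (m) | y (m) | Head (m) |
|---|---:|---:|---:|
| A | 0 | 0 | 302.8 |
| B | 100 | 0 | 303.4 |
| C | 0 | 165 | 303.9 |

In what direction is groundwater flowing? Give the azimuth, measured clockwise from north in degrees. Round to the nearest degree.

∂h/∂x = (303.4 − 302.8) / (100 − 0) = +0.006000
∂h/∂y = (303.9 − 302.8) / (165 − 0) = +0.006667
Flow direction (−∇h) has components (-0.006000 E, -0.006667 N).
Azimuth = atan2(E, N) = atan2(-0.006000, -0.006667) = 222.0° ≈ 222°.

222°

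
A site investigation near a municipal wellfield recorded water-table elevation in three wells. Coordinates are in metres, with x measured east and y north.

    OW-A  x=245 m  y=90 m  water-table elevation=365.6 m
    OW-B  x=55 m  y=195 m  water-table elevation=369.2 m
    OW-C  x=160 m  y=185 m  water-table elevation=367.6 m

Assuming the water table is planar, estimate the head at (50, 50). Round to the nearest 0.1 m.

Differences from OW-A: to OW-B (Δx, Δy, Δh) = (-190, 105, +3.6); to OW-C = (-85, 95, +2.0).
Solve a·Δx + b·Δy = Δh: det = (-190)·95 − (-85)·105 = -9125.
∂h/∂x = [(+3.6)·95 − (+2.0)·105] / -9125 = -0.01447
∂h/∂y = [(-190)·(+2.0) − (-85)·(+3.6)] / -9125 = +0.008110
h(50, 50) = 365.6 + (-0.01447)·(-195) + (+0.008110)·(-40) = 365.6 +2.821 -0.324 = 368.096 m.

368.1 m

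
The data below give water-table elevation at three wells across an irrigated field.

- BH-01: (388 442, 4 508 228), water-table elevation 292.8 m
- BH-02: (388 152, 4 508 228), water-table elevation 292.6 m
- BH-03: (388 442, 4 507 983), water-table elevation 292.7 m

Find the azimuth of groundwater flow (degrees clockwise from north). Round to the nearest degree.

239°

∂h/∂x = (292.6 − 292.8) / (388152 − 388442) = +0.0006897
∂h/∂y = (292.7 − 292.8) / (4507983 − 4508228) = +0.0004082
Flow direction (−∇h) has components (-0.0006897 E, -0.0004082 N).
Azimuth = atan2(E, N) = atan2(-0.0006897, -0.0004082) = 239.4° ≈ 239°.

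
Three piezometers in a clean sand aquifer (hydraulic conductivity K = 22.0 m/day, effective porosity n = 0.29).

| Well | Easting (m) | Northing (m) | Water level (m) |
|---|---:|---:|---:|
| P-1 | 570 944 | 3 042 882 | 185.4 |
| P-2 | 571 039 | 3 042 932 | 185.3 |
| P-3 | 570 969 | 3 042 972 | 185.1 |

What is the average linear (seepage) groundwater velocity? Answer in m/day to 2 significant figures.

0.28 m/day

Differences from P-1: to P-2 (Δx, Δy, Δh) = (95, 50, -0.1); to P-3 = (25, 90, -0.3).
Solve a·Δx + b·Δy = Δh: det = 95·90 − 25·50 = 7300.
∂h/∂x = [(-0.1)·90 − (-0.3)·50] / 7300 = +0.0008219
∂h/∂y = [95·(-0.3) − 25·(-0.1)] / 7300 = -0.003562
|∇h| = √(0.0008219² + -0.003562²) = 0.003656
Seepage velocity v = K·i/n = 22.0 × 0.003656 / 0.29 = 0.2774 m/day.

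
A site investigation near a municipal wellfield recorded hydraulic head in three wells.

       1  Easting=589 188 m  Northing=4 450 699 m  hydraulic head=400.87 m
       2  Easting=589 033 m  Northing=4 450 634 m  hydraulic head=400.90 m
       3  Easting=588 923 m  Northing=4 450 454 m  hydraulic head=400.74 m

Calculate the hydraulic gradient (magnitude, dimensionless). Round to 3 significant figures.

0.00155

Differences from 1: to 2 (Δx, Δy, Δh) = (-155, -65, +0.03); to 3 = (-265, -245, -0.13).
Solve a·Δx + b·Δy = Δh: det = (-155)·(-245) − (-265)·(-65) = 20750.
∂h/∂x = [(+0.03)·(-245) − (-0.13)·(-65)] / 20750 = -0.0007614
∂h/∂y = [(-155)·(-0.13) − (-265)·(+0.03)] / 20750 = +0.001354
|∇h| = √(-0.0007614² + 0.001354²) = 0.001553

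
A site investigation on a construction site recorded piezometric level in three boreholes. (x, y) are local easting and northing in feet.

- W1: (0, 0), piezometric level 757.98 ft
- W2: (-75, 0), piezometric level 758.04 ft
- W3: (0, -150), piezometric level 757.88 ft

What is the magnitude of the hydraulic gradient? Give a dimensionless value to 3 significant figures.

0.00104

∂h/∂x = (758.04 − 757.98) / (-75 − 0) = -0.0008000
∂h/∂y = (757.88 − 757.98) / (-150 − 0) = +0.0006667
|∇h| = √(-0.0008000² + 0.0006667²) = 0.001041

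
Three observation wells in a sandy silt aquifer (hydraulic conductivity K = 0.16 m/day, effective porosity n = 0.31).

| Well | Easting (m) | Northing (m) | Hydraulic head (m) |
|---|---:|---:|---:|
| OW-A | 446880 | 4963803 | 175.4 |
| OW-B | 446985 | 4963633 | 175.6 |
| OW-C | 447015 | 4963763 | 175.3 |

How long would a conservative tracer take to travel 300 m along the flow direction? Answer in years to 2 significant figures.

660 years

With h = a·x + b·y + c and OW-A as origin, the differences give:
  105·a + (-170)·b = +0.2
  135·a + (-40)·b = -0.1
Eliminate b (×(-40) and ×(-170), subtract): 18750·a = -25.00 → a = ∂h/∂x = -0.001333
Back-substitute: b = ∂h/∂y = -0.002000.
|∇h| = √(-0.001333² + -0.002000²) = 0.002404
Seepage velocity v = K·i/n = 0.16 × 0.002404 / 0.31 = 0.001241 m/day.
t = 300 / 0.001241 = 2.417e+05 days = 662 years.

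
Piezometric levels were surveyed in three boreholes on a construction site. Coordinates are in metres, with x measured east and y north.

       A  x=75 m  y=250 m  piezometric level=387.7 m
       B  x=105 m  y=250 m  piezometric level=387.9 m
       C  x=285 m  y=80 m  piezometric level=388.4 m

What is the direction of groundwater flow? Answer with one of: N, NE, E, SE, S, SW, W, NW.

Three-point gradient (reference A): Δ to B = (30, 0, +0.2), Δ to C = (210, -170, +0.7).
∂h/∂x = +0.006667, ∂h/∂y = +0.004118 (det = -5100).
Flow = −∇h = (-0.006667 east, -0.004118 north), which points southwest.

SW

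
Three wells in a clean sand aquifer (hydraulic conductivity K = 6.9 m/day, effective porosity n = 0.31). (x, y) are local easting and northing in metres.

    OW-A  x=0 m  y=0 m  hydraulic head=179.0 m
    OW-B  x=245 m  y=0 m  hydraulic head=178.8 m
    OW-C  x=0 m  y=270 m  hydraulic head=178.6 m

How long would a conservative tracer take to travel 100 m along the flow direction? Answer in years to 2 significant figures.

7.3 years

∂h/∂x = (178.8 − 179.0) / (245 − 0) = -0.0008163
∂h/∂y = (178.6 − 179.0) / (270 − 0) = -0.001481
|∇h| = √(-0.0008163² + -0.001481²) = 0.001691
Seepage velocity v = K·i/n = 6.9 × 0.001691 / 0.31 = 0.03764 m/day.
t = 100 / 0.03764 = 2657 days = 7.27 years.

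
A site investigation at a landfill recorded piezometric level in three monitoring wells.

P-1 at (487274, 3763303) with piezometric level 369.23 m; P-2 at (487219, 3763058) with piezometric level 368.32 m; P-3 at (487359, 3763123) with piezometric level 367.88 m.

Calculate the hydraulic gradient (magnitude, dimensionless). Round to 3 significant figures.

0.00734

Three-point gradient (reference P-1): Δ to P-2 = (-55, -245, -0.91), Δ to P-3 = (85, -180, -1.35).
∂h/∂x = -0.005434, ∂h/∂y = +0.004934 (det = 30725).
|∇h| = √(-0.005434² + 0.004934²) = 0.00734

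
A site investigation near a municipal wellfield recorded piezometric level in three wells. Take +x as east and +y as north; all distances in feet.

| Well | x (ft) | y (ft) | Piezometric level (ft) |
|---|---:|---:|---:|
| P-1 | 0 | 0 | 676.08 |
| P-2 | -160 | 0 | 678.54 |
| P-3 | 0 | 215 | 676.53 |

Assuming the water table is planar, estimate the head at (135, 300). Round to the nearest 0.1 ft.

674.6 ft

∂h/∂x = (678.54 − 676.08) / (-160 − 0) = -0.01537
∂h/∂y = (676.53 − 676.08) / (215 − 0) = +0.002093
h(135, 300) = 676.08 + (-0.01537)·(135) + (+0.002093)·(300) = 676.08 -2.076 +0.628 = 674.632 ft.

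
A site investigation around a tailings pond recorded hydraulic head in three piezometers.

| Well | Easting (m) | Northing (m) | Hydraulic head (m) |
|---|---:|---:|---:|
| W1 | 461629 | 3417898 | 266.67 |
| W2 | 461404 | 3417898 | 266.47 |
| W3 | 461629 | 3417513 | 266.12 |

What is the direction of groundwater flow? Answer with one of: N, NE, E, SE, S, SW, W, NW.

∂h/∂x = (266.47 − 266.67) / (461404 − 461629) = +0.0008889
∂h/∂y = (266.12 − 266.67) / (3417513 − 3417898) = +0.001429
Flow = −∇h = (-0.0008889 east, -0.001429 north), which points southwest.

SW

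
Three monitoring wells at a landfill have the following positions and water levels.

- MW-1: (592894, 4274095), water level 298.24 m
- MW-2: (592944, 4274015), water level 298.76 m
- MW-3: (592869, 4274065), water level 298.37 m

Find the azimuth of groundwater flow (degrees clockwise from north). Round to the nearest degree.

With h = a·x + b·y + c and MW-1 as origin, the differences give:
  50·a + (-80)·b = +0.52
  (-25)·a + (-30)·b = +0.13
Eliminate b (×(-30) and ×(-80), subtract): -3500·a = -5.200 → a = ∂h/∂x = +0.001486
Back-substitute: b = ∂h/∂y = -0.005571.
Flow direction (−∇h) has components (-0.001486 E, +0.005571 N).
Azimuth = atan2(E, N) = atan2(-0.001486, +0.005571) = 345.1° ≈ 345°.

345°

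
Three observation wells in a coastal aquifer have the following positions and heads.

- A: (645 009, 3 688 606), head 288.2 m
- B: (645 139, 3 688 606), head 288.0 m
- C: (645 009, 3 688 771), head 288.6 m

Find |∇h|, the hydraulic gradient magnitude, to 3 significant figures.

∂h/∂x = (288.0 − 288.2) / (645139 − 645009) = -0.001538
∂h/∂y = (288.6 − 288.2) / (3688771 − 3688606) = +0.002424
|∇h| = √(-0.001538² + 0.002424²) = 0.002871

0.00287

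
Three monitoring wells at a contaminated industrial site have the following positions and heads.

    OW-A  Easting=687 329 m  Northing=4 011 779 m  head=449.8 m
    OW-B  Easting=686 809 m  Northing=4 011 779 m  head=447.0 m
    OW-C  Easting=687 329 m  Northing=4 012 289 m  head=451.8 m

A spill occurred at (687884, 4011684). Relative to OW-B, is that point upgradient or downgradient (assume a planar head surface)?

∂h/∂x = (447.0 − 449.8) / (686809 − 687329) = +0.005385
∂h/∂y = (451.8 − 449.8) / (4012289 − 4011779) = +0.003922
Head at (687884, 4011684) = 449.8 + (+0.005385)·(555) + (+0.003922)·(-95) = 452.42 m.
That is higher than the 447.0 m at OW-B, so the point is upgradient.

upgradient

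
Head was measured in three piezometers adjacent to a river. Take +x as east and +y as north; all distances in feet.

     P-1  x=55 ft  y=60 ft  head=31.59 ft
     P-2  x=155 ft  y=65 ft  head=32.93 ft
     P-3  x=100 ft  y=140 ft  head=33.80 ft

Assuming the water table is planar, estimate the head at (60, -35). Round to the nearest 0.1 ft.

29.7 ft

Differences from P-1: to P-2 (Δx, Δy, Δh) = (100, 5, +1.34); to P-3 = (45, 80, +2.21).
Determinant of the coordinate differences = 100·80 − 45·5 = 7775.
∂h/∂x = [(+1.34)·80 − (+2.21)·5] / 7775 = +0.01237
∂h/∂y = [100·(+2.21) − 45·(+1.34)] / 7775 = +0.02067
h(60, -35) = 31.59 + (+0.01237)·(5) + (+0.02067)·(-95) = 31.59 +0.062 -1.964 = 29.688 ft.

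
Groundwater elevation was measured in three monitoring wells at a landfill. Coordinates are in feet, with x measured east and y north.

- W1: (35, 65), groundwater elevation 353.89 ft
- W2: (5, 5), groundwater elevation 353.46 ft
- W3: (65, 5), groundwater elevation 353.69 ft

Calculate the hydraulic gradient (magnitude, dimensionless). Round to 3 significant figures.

Taking W1 as reference: W2−W1 = (-30, -60, -0.43); W3−W1 = (30, -60, -0.20).
Solve a·Δx + b·Δy = Δh: det = (-30)·(-60) − 30·(-60) = 3600.
∂h/∂x = [(-0.43)·(-60) − (-0.20)·(-60)] / 3600 = +0.003833
∂h/∂y = [(-30)·(-0.20) − 30·(-0.43)] / 3600 = +0.005250
|∇h| = √(0.003833² + 0.005250²) = 0.0065

0.00650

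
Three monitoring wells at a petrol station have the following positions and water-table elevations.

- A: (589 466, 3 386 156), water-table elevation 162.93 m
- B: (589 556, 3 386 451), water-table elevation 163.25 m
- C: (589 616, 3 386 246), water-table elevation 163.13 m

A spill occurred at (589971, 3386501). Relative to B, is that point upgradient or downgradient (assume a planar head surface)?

Three-point gradient (reference A): Δ to B = (90, 295, +0.32), Δ to C = (150, 90, +0.20).
∂h/∂x = +0.0008354, ∂h/∂y = +0.0008299 (det = -36150).
Head at (589971, 3386501) = 162.93 + (+0.0008354)·(505) + (+0.0008299)·(345) = 163.64 m.
That is higher than the 163.25 m at B, so the point is upgradient.

upgradient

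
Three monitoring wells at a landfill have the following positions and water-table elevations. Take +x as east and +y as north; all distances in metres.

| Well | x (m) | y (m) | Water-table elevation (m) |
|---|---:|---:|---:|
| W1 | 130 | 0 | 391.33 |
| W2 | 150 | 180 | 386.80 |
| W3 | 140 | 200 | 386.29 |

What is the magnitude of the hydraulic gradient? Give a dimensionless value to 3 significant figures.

Three-point gradient (reference W1): Δ to W2 = (20, 180, -4.53), Δ to W3 = (10, 200, -5.04).
∂h/∂x = +0.0005455, ∂h/∂y = -0.02523 (det = 2200).
|∇h| = √(0.0005455² + -0.02523²) = 0.02524

0.0252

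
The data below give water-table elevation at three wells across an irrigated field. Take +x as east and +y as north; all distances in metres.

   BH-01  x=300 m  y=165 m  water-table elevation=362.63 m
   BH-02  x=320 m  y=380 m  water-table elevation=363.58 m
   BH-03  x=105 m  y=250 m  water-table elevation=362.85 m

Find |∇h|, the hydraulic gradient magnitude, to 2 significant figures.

Differences from BH-01: to BH-02 (Δx, Δy, Δh) = (20, 215, +0.95); to BH-03 = (-195, 85, +0.22).
Solve a·Δx + b·Δy = Δh: det = 20·85 − (-195)·215 = 43625.
∂h/∂x = [(+0.95)·85 − (+0.22)·215] / 43625 = +0.0007668
∂h/∂y = [20·(+0.22) − (-195)·(+0.95)] / 43625 = +0.004347
|∇h| = √(0.0007668² + 0.004347²) = 0.004414

0.0044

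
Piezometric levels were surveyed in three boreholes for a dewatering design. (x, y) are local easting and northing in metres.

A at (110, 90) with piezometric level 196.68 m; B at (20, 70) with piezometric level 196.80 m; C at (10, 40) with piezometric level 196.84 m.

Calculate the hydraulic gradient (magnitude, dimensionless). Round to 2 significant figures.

0.0015

Taking A as reference: B−A = (-90, -20, +0.12); C−A = (-100, -50, +0.16).
Solve a·Δx + b·Δy = Δh: det = (-90)·(-50) − (-100)·(-20) = 2500.
∂h/∂x = [(+0.12)·(-50) − (+0.16)·(-20)] / 2500 = -0.001120
∂h/∂y = [(-90)·(+0.16) − (-100)·(+0.12)] / 2500 = -0.0009600
|∇h| = √(-0.001120² + -0.0009600²) = 0.001475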